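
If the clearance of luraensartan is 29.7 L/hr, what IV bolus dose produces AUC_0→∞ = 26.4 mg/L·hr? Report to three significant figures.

Dose = 784 mg

Dose_iv = CL × AUC_0→∞
     = 29.7 × 26.4 = 784.08 mg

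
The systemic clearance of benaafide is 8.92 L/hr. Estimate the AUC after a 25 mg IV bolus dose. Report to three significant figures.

AUC_0→∞ = Dose_iv / CL
        = 25 / 8.92 = 2.80269 mg/L·hr

AUC = 2.80 mg/L·hr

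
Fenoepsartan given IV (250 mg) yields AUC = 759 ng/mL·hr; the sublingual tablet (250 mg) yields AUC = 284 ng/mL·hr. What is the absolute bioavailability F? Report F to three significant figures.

F = (AUC_ev / D_ev) / (AUC_iv / D_iv)
  = (284/250) / (759/250)
  = 1.136 / 3.036 = 0.3742

F = 0.374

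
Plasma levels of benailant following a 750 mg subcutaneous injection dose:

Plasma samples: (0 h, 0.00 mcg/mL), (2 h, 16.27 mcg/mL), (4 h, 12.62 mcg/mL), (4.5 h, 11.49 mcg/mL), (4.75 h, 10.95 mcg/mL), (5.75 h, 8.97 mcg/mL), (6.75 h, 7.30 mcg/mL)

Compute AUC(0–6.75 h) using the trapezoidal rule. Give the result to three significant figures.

Trapezoidal AUC_0→6.75:
  [0→2]: (0.00+16.27)/2 × 2 = 16.27
  [2→4]: (16.27+12.62)/2 × 2 = 28.89
  [4→4.5]: (12.62+11.49)/2 × 0.5 = 6.0275
  [4.5→4.75]: (11.49+10.95)/2 × 0.25 = 2.805
  [4.75→5.75]: (10.95+8.97)/2 × 1 = 9.96
  [5.75→6.75]: (8.97+7.30)/2 × 1 = 8.135
  Sum = 72.0875 mcg/mL·h

AUC = 72.1 mcg/mL·h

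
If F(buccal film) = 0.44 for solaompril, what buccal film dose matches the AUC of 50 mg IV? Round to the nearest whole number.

For equal systemic exposure: F × D_ev = D_iv
D_ev = D_iv / F = 50 / 0.44 = 113.636 mg

D_buccal = 114 mg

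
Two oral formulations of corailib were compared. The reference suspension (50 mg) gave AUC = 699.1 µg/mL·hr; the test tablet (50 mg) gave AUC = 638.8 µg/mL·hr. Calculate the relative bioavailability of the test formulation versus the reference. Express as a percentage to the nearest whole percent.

F_rel = 91%

F_rel = (AUC_test/D_test) / (AUC_ref/D_ref)
      = (638.8/50) / (699.1/50)
      = 12.776 / 13.982 = 0.9137 = 91.37%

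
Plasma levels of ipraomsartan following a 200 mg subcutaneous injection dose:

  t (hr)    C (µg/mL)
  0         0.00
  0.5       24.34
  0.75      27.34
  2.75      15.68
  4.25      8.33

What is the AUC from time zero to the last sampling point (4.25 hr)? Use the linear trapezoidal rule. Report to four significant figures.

Trapezoidal AUC_0→4.25:
  [0→0.5]: (0.00+24.34)/2 × 0.5 = 6.085
  [0.5→0.75]: (24.34+27.34)/2 × 0.25 = 6.46
  [0.75→2.75]: (27.34+15.68)/2 × 2 = 43.02
  [2.75→4.25]: (15.68+8.33)/2 × 1.5 = 18.0075
  Sum = 73.5725 µg/mL·hr

AUC = 73.57 µg/mL·hr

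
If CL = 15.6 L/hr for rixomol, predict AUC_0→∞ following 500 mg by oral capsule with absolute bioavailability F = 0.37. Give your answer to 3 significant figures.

AUC_0→∞ = F × Dose / CL
        = 0.37 × 500 / 15.6 = 11.859 mg/L·hr

AUC = 11.9 mg/L·hr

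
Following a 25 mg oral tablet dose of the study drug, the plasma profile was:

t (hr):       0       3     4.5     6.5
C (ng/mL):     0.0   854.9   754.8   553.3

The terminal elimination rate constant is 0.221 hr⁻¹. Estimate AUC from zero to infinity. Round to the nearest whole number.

Trapezoidal AUC_0→6.5:
  [0→3]: (0.0+854.9)/2 × 3 = 1282.35
  [3→4.5]: (854.9+754.8)/2 × 1.5 = 1207.275
  [4.5→6.5]: (754.8+553.3)/2 × 2 = 1308.1
  Sum = 3797.725 ng/mL·hr
Extrapolated tail: C_last / k_e = 553.3 / 0.221 = 2503.620
AUC_0→∞ = 3797.725 + 2503.620 = 6301.345 ng/mL·hr

AUC = 6301 ng/mL·hr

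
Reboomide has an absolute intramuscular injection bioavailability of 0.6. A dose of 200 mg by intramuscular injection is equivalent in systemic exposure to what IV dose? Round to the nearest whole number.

D_iv = 120 mg

Systemic exposure from an extravascular dose = F × D_ev, so the equivalent IV dose is F × D_ev.
D_iv = F × D_ev = 0.6 × 200 = 120 mg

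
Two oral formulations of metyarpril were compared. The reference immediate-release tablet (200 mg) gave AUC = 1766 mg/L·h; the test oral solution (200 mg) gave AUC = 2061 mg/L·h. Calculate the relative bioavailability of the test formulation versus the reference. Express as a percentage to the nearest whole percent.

F_rel = 117%

F_rel = (AUC_test/D_test) / (AUC_ref/D_ref)
      = (2061/200) / (1766/200)
      = 10.305 / 8.83 = 1.1670 = 116.70%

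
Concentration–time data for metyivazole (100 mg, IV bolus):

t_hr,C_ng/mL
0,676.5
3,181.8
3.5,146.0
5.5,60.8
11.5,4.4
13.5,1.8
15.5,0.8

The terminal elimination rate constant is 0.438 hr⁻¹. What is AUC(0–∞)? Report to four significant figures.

AUC = 1782 ng/mL·hr

Trapezoidal AUC_0→15.5:
  [0→3]: (676.5+181.8)/2 × 3 = 1287.45
  [3→3.5]: (181.8+146.0)/2 × 0.5 = 81.95
  [3.5→5.5]: (146.0+60.8)/2 × 2 = 206.8
  [5.5→11.5]: (60.8+4.4)/2 × 6 = 195.6
  [11.5→13.5]: (4.4+1.8)/2 × 2 = 6.2
  [13.5→15.5]: (1.8+0.8)/2 × 2 = 2.6
  Sum = 1780.6 ng/mL·hr
Extrapolated tail: C_last / k_e = 0.8 / 0.438 = 1.826
AUC_0→∞ = 1780.6 + 1.826 = 1782.426 ng/mL·hr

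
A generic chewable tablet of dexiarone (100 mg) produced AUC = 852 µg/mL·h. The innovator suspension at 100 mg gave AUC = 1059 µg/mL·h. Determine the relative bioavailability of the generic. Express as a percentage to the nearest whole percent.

F_rel = (AUC_test/D_test) / (AUC_ref/D_ref)
      = (852/100) / (1059/100)
      = 8.52 / 10.59 = 0.8045 = 80.45%

F_rel = 80%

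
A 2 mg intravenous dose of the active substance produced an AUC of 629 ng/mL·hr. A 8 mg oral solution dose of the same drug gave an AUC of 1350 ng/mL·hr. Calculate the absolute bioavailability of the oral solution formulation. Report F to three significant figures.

F = (AUC_ev / D_ev) / (AUC_iv / D_iv)
  = (1350/8) / (629/2)
  = 168.75 / 314.5 = 0.5366

F = 0.537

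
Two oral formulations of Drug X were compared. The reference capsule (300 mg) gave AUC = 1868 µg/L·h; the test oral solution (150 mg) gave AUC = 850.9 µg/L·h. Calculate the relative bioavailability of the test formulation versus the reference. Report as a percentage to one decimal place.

F_rel = 91.1%

F_rel = (AUC_test/D_test) / (AUC_ref/D_ref)
      = (850.9/150) / (1868/300)
      = 5.67267 / 6.22667 = 0.9110 = 91.10%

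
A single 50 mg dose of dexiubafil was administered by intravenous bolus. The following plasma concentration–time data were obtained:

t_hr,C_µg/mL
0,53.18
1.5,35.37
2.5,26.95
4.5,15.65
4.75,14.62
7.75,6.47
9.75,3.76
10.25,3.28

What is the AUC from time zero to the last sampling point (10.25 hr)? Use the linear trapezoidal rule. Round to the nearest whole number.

AUC = 188 µg/mL·hr

Trapezoidal AUC_0→10.25:
  [0→1.5]: (53.18+35.37)/2 × 1.5 = 66.4125
  [1.5→2.5]: (35.37+26.95)/2 × 1 = 31.16
  [2.5→4.5]: (26.95+15.65)/2 × 2 = 42.6
  [4.5→4.75]: (15.65+14.62)/2 × 0.25 = 3.78375
  [4.75→7.75]: (14.62+6.47)/2 × 3 = 31.635
  [7.75→9.75]: (6.47+3.76)/2 × 2 = 10.23
  [9.75→10.25]: (3.76+3.28)/2 × 0.5 = 1.76
  Sum = 187.58125 µg/mL·hr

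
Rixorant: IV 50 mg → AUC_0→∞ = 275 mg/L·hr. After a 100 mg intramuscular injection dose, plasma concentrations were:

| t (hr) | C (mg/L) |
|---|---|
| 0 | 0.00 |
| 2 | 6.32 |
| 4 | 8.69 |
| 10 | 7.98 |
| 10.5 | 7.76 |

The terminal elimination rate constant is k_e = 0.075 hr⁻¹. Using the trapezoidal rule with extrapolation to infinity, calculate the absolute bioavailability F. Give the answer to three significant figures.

F = 0.325

Trapezoidal AUC_0→10.5 (intramuscular injection):
  [0→2]: (0.00+6.32)/2 × 2 = 6.32
  [2→4]: (6.32+8.69)/2 × 2 = 15.01
  [4→10]: (8.69+7.98)/2 × 6 = 50.01
  [10→10.5]: (7.98+7.76)/2 × 0.5 = 3.935
  Sum = 75.275 mg/L·hr
Tail: C_last/k_e = 7.76/0.075 = 103.467
AUC_0→∞ (intramuscular injection) = 75.275 + 103.467 = 178.742 mg/L·hr
F = (AUC_ev/D_ev)/(AUC_iv/D_iv) = (178.742/100)/(275/50) = 1.78742/5.5 = 0.3250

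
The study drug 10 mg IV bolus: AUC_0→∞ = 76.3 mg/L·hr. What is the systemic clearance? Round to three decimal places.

CL = Dose_iv / AUC_0→∞
   = 10 / 76.3 = 0.131062 L/hr

CL = 0.131 L/hr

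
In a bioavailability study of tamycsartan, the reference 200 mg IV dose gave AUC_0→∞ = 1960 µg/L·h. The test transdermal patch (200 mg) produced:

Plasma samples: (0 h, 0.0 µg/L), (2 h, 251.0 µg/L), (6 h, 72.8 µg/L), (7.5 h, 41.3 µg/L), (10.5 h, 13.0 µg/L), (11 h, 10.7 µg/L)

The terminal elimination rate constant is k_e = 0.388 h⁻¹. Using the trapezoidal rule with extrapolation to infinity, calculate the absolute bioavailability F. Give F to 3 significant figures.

F = 0.561

Trapezoidal AUC_0→11 (transdermal patch):
  [0→2]: (0.0+251.0)/2 × 2 = 251.0
  [2→6]: (251.0+72.8)/2 × 4 = 647.6
  [6→7.5]: (72.8+41.3)/2 × 1.5 = 85.575
  [7.5→10.5]: (41.3+13.0)/2 × 3 = 81.45
  [10.5→11]: (13.0+10.7)/2 × 0.5 = 5.925
  Sum = 1071.55 µg/L·h
Tail: C_last/k_e = 10.7/0.388 = 27.577
AUC_0→∞ (transdermal patch) = 1071.55 + 27.577 = 1099.127 µg/L·h
F = (AUC_ev/D_ev)/(AUC_iv/D_iv) = (1099.127/200)/(1960/200) = 5.495635/9.8 = 0.5608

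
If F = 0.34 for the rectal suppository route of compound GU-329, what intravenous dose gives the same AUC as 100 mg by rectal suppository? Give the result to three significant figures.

D_iv = 34.0 mg

Systemic exposure from an extravascular dose = F × D_ev, so the equivalent IV dose is F × D_ev.
D_iv = F × D_ev = 0.34 × 100 = 34 mg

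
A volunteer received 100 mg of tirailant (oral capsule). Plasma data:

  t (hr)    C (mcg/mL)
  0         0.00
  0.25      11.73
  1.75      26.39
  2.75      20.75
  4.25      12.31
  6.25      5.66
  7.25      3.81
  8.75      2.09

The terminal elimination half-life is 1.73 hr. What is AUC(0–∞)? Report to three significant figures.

AUC = 111 mcg/mL·hr

Trapezoidal AUC_0→8.75:
  [0→0.25]: (0.00+11.73)/2 × 0.25 = 1.46625
  [0.25→1.75]: (11.73+26.39)/2 × 1.5 = 28.59
  [1.75→2.75]: (26.39+20.75)/2 × 1 = 23.57
  [2.75→4.25]: (20.75+12.31)/2 × 1.5 = 24.795
  [4.25→6.25]: (12.31+5.66)/2 × 2 = 17.97
  [6.25→7.25]: (5.66+3.81)/2 × 1 = 4.735
  [7.25→8.75]: (3.81+2.09)/2 × 1.5 = 4.425
  Sum = 105.55125 mcg/mL·hr
k_e = ln2 / t½ = 0.693147 / 1.73 = 0.4007 hr^-1
Extrapolated tail: C_last / k_e = 2.09 / 0.4007 = 5.216
AUC_0→∞ = 105.55125 + 5.216 = 110.76725 mcg/mL·hr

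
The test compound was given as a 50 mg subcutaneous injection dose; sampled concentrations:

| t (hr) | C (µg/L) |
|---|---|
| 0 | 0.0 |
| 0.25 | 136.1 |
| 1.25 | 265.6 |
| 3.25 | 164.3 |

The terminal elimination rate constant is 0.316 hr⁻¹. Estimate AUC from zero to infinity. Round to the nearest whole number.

Trapezoidal AUC_0→3.25:
  [0→0.25]: (0.0+136.1)/2 × 0.25 = 17.0125
  [0.25→1.25]: (136.1+265.6)/2 × 1 = 200.85
  [1.25→3.25]: (265.6+164.3)/2 × 2 = 429.9
  Sum = 647.7625 µg/L·hr
Extrapolated tail: C_last / k_e = 164.3 / 0.316 = 519.937
AUC_0→∞ = 647.7625 + 519.937 = 1167.6995 µg/L·hr

AUC = 1168 µg/L·hr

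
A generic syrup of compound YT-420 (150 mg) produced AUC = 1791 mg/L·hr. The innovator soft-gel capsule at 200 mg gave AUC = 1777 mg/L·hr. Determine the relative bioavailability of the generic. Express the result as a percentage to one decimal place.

F_rel = (AUC_test/D_test) / (AUC_ref/D_ref)
      = (1791/150) / (1777/200)
      = 11.94 / 8.885 = 1.3438 = 134.38%

F_rel = 134.4%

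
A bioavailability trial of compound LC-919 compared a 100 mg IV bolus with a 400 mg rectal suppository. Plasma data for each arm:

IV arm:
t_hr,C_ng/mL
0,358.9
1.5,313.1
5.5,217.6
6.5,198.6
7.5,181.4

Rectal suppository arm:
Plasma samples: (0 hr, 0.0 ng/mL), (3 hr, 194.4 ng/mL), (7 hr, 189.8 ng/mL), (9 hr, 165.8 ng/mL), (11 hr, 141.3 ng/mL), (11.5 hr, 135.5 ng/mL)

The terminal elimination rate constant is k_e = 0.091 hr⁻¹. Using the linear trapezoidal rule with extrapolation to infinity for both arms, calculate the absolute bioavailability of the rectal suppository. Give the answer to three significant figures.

F = 0.207

Trapezoidal AUC_0→7.5 (IV):
  [0→1.5]: (358.9+313.1)/2 × 1.5 = 504.0
  [1.5→5.5]: (313.1+217.6)/2 × 4 = 1061.4
  [5.5→6.5]: (217.6+198.6)/2 × 1 = 208.1
  [6.5→7.5]: (198.6+181.4)/2 × 1 = 190.0
  Sum = 1963.5 ng/mL·hr
IV tail: 181.4/0.091 = 1993.407; AUC_iv,0→∞ = 1963.5 + 1993.407 = 3956.907 ng/mL·hr
Trapezoidal AUC_0→11.5 (rectal suppository):
  [0→3]: (0.0+194.4)/2 × 3 = 291.6
  [3→7]: (194.4+189.8)/2 × 4 = 768.4
  [7→9]: (189.8+165.8)/2 × 2 = 355.6
  [9→11]: (165.8+141.3)/2 × 2 = 307.1
  [11→11.5]: (141.3+135.5)/2 × 0.5 = 69.2
  Sum = 1791.9 ng/mL·hr
rectal suppository tail: 135.5/0.091 = 1489.011; AUC_ev,0→∞ = 1791.9 + 1489.011 = 3280.911 ng/mL·hr
F = (AUC_ev/D_ev)/(AUC_iv/D_iv) = (3280.911/400)/(3956.907/100) = 8.2022775/39.56907 = 0.2073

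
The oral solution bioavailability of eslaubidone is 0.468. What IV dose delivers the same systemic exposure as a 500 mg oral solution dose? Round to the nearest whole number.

D_iv = 234 mg

Systemic exposure from an extravascular dose = F × D_ev, so the equivalent IV dose is F × D_ev.
D_iv = F × D_ev = 0.468 × 500 = 234 mg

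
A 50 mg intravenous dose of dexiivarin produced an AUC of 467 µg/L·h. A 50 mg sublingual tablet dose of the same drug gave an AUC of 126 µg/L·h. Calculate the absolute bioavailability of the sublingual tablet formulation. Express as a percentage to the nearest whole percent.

F = 27%

F = (AUC_ev / D_ev) / (AUC_iv / D_iv)
  = (126/50) / (467/50)
  = 2.52 / 9.34 = 0.2698
  = 26.98%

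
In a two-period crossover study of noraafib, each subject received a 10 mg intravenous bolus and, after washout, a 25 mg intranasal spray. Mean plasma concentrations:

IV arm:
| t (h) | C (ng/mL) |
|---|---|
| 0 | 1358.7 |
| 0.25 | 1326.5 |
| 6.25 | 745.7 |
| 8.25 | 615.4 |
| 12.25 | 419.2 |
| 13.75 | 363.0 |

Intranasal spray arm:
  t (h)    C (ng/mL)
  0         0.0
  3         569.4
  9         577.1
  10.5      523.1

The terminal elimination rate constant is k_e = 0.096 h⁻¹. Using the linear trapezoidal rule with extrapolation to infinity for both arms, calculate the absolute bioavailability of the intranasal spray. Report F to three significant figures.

F = 0.295

Trapezoidal AUC_0→13.75 (IV):
  [0→0.25]: (1358.7+1326.5)/2 × 0.25 = 335.65
  [0.25→6.25]: (1326.5+745.7)/2 × 6 = 6216.6
  [6.25→8.25]: (745.7+615.4)/2 × 2 = 1361.1
  [8.25→12.25]: (615.4+419.2)/2 × 4 = 2069.2
  [12.25→13.75]: (419.2+363.0)/2 × 1.5 = 586.65
  Sum = 10569.2 ng/mL·h
IV tail: 363.0/0.096 = 3781.250; AUC_iv,0→∞ = 10569.2 + 3781.250 = 14350.45 ng/mL·h
Trapezoidal AUC_0→10.5 (intranasal spray):
  [0→3]: (0.0+569.4)/2 × 3 = 854.1
  [3→9]: (569.4+577.1)/2 × 6 = 3439.5
  [9→10.5]: (577.1+523.1)/2 × 1.5 = 825.15
  Sum = 5118.75 ng/mL·h
intranasal spray tail: 523.1/0.096 = 5448.958; AUC_ev,0→∞ = 5118.75 + 5448.958 = 10567.708 ng/mL·h
F = (AUC_ev/D_ev)/(AUC_iv/D_iv) = (10567.708/25)/(14350.45/10) = 422.70832/1435.045 = 0.2946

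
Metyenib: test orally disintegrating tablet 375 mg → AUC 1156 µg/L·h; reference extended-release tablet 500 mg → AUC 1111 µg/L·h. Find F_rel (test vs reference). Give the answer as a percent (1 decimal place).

F_rel = (AUC_test/D_test) / (AUC_ref/D_ref)
      = (1156/375) / (1111/500)
      = 3.08267 / 2.222 = 1.3873 = 138.73%

F_rel = 138.7%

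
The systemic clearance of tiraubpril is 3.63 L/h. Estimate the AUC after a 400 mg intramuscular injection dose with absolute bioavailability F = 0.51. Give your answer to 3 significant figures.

AUC = 56.2 mg/L·h

AUC_0→∞ = F × Dose / CL
        = 0.51 × 400 / 3.63 = 56.1983 mg/L·h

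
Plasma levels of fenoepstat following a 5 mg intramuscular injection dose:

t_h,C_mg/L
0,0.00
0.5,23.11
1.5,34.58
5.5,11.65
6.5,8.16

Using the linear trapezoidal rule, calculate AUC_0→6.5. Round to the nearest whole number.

Trapezoidal AUC_0→6.5:
  [0→0.5]: (0.00+23.11)/2 × 0.5 = 5.7775
  [0.5→1.5]: (23.11+34.58)/2 × 1 = 28.845
  [1.5→5.5]: (34.58+11.65)/2 × 4 = 92.46
  [5.5→6.5]: (11.65+8.16)/2 × 1 = 9.905
  Sum = 136.9875 mg/L·h

AUC = 137 mg/L·h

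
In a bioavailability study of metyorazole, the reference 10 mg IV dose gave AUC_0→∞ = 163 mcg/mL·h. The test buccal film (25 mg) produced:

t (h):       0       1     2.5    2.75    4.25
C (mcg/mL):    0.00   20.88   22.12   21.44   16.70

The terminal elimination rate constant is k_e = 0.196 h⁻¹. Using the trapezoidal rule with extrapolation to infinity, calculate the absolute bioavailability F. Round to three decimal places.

Trapezoidal AUC_0→4.25 (buccal film):
  [0→1]: (0.00+20.88)/2 × 1 = 10.44
  [1→2.5]: (20.88+22.12)/2 × 1.5 = 32.25
  [2.5→2.75]: (22.12+21.44)/2 × 0.25 = 5.445
  [2.75→4.25]: (21.44+16.70)/2 × 1.5 = 28.605
  Sum = 76.74 mcg/mL·h
Tail: C_last/k_e = 16.70/0.196 = 85.204
AUC_0→∞ (buccal film) = 76.74 + 85.204 = 161.944 mcg/mL·h
F = (AUC_ev/D_ev)/(AUC_iv/D_iv) = (161.944/25)/(163/10) = 6.47776/16.3 = 0.3974

F = 0.397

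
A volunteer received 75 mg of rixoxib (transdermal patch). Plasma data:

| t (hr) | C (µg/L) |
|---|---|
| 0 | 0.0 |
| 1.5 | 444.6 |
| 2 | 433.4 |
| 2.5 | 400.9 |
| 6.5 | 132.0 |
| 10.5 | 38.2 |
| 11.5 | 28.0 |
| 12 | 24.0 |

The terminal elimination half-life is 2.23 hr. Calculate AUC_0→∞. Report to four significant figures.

Trapezoidal AUC_0→12:
  [0→1.5]: (0.0+444.6)/2 × 1.5 = 333.45
  [1.5→2]: (444.6+433.4)/2 × 0.5 = 219.5
  [2→2.5]: (433.4+400.9)/2 × 0.5 = 208.575
  [2.5→6.5]: (400.9+132.0)/2 × 4 = 1065.8
  [6.5→10.5]: (132.0+38.2)/2 × 4 = 340.4
  [10.5→11.5]: (38.2+28.0)/2 × 1 = 33.1
  [11.5→12]: (28.0+24.0)/2 × 0.5 = 13.0
  Sum = 2213.825 µg/L·hr
k_e = ln2 / t½ = 0.693147 / 2.23 = 0.3108 hr^-1
Extrapolated tail: C_last / k_e = 24.0 / 0.3108 = 77.220
AUC_0→∞ = 2213.825 + 77.220 = 2291.045 µg/L·hr

AUC = 2291 µg/L·hr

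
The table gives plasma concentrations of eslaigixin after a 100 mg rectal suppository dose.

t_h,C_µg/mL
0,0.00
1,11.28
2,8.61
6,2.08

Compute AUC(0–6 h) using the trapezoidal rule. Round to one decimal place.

Trapezoidal AUC_0→6:
  [0→1]: (0.00+11.28)/2 × 1 = 5.64
  [1→2]: (11.28+8.61)/2 × 1 = 9.945
  [2→6]: (8.61+2.08)/2 × 4 = 21.38
  Sum = 36.965 µg/mL·h

AUC = 37.0 µg/mL·h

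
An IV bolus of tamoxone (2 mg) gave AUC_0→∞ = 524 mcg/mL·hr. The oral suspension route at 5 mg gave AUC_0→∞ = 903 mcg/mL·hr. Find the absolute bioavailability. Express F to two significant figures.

F = (AUC_ev / D_ev) / (AUC_iv / D_iv)
  = (903/5) / (524/2)
  = 180.6 / 262 = 0.6893

F = 0.69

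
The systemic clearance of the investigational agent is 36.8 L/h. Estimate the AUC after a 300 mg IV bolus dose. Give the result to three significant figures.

AUC_0→∞ = Dose_iv / CL
        = 300 / 36.8 = 8.15217 mg/L·h

AUC = 8.15 mg/L·h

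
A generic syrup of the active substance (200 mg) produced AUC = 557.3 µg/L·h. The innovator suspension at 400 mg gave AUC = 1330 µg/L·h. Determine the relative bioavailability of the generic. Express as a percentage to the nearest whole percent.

F_rel = 84%

F_rel = (AUC_test/D_test) / (AUC_ref/D_ref)
      = (557.3/200) / (1330/400)
      = 2.7865 / 3.325 = 0.8380 = 83.80%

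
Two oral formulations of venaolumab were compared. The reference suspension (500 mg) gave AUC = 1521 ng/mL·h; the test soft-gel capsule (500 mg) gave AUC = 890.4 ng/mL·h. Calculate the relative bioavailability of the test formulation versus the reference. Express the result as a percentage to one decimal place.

F_rel = 58.5%

F_rel = (AUC_test/D_test) / (AUC_ref/D_ref)
      = (890.4/500) / (1521/500)
      = 1.7808 / 3.042 = 0.5854 = 58.54%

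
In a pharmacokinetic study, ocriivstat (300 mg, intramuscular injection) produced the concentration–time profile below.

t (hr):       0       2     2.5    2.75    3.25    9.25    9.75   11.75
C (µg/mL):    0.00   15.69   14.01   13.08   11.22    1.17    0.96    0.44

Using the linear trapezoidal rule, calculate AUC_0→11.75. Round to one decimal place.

AUC = 71.7 µg/mL·hr

Trapezoidal AUC_0→11.75:
  [0→2]: (0.00+15.69)/2 × 2 = 15.69
  [2→2.5]: (15.69+14.01)/2 × 0.5 = 7.425
  [2.5→2.75]: (14.01+13.08)/2 × 0.25 = 3.38625
  [2.75→3.25]: (13.08+11.22)/2 × 0.5 = 6.075
  [3.25→9.25]: (11.22+1.17)/2 × 6 = 37.17
  [9.25→9.75]: (1.17+0.96)/2 × 0.5 = 0.5325
  [9.75→11.75]: (0.96+0.44)/2 × 2 = 1.4
  Sum = 71.67875 µg/mL·hr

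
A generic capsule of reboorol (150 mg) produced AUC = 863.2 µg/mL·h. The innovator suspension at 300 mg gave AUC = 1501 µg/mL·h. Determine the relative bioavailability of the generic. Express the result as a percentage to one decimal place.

F_rel = 115.0%

F_rel = (AUC_test/D_test) / (AUC_ref/D_ref)
      = (863.2/150) / (1501/300)
      = 5.75467 / 5.00333 = 1.1502 = 115.02%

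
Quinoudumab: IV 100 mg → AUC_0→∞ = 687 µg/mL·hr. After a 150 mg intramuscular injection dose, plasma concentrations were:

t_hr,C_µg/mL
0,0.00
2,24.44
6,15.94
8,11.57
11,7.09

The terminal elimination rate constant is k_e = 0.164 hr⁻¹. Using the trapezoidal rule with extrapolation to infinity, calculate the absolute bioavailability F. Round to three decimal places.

F = 0.198

Trapezoidal AUC_0→11 (intramuscular injection):
  [0→2]: (0.00+24.44)/2 × 2 = 24.44
  [2→6]: (24.44+15.94)/2 × 4 = 80.76
  [6→8]: (15.94+11.57)/2 × 2 = 27.51
  [8→11]: (11.57+7.09)/2 × 3 = 27.99
  Sum = 160.7 µg/mL·hr
Tail: C_last/k_e = 7.09/0.164 = 43.232
AUC_0→∞ (intramuscular injection) = 160.7 + 43.232 = 203.932 µg/mL·hr
F = (AUC_ev/D_ev)/(AUC_iv/D_iv) = (203.932/150)/(687/100) = 1.35955/6.87 = 0.1979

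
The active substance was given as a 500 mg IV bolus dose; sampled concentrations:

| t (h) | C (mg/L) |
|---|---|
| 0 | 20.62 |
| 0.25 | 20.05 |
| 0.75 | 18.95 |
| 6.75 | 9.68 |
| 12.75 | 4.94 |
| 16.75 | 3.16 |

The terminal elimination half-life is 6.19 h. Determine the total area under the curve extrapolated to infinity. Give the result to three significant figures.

AUC = 189 mg/L·h

Trapezoidal AUC_0→16.75:
  [0→0.25]: (20.62+20.05)/2 × 0.25 = 5.08375
  [0.25→0.75]: (20.05+18.95)/2 × 0.5 = 9.75
  [0.75→6.75]: (18.95+9.68)/2 × 6 = 85.89
  [6.75→12.75]: (9.68+4.94)/2 × 6 = 43.86
  [12.75→16.75]: (4.94+3.16)/2 × 4 = 16.2
  Sum = 160.78375 mg/L·h
k_e = ln2 / t½ = 0.693147 / 6.19 = 0.1120 h^-1
Extrapolated tail: C_last / k_e = 3.16 / 0.112 = 28.214
AUC_0→∞ = 160.78375 + 28.214 = 188.99775 mg/L·h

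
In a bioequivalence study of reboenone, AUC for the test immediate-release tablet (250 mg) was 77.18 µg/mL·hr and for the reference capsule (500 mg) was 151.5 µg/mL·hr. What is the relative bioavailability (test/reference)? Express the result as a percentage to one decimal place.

F_rel = (AUC_test/D_test) / (AUC_ref/D_ref)
      = (77.18/250) / (151.5/500)
      = 0.30872 / 0.303 = 1.0189 = 101.89%

F_rel = 101.9%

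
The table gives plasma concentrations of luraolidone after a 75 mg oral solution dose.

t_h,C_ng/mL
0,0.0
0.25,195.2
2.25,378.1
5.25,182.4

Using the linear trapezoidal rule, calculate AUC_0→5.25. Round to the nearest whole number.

Trapezoidal AUC_0→5.25:
  [0→0.25]: (0.0+195.2)/2 × 0.25 = 24.4
  [0.25→2.25]: (195.2+378.1)/2 × 2 = 573.3
  [2.25→5.25]: (378.1+182.4)/2 × 3 = 840.75
  Sum = 1438.45 ng/mL·h

AUC = 1438 ng/mL·h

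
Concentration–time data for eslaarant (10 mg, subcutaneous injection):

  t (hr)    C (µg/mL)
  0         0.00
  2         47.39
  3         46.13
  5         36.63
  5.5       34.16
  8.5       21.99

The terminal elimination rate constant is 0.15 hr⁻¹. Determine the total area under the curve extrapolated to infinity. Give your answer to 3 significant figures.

Trapezoidal AUC_0→8.5:
  [0→2]: (0.00+47.39)/2 × 2 = 47.39
  [2→3]: (47.39+46.13)/2 × 1 = 46.76
  [3→5]: (46.13+36.63)/2 × 2 = 82.76
  [5→5.5]: (36.63+34.16)/2 × 0.5 = 17.6975
  [5.5→8.5]: (34.16+21.99)/2 × 3 = 84.225
  Sum = 278.8325 µg/mL·hr
Extrapolated tail: C_last / k_e = 21.99 / 0.15 = 146.600
AUC_0→∞ = 278.8325 + 146.600 = 425.4325 µg/mL·hr

AUC = 425 µg/mL·hr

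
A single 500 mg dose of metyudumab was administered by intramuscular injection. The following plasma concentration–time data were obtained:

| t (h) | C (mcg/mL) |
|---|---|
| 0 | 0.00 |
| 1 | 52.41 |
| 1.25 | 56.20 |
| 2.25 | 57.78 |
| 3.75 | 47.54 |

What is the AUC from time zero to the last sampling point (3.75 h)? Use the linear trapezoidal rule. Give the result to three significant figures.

Trapezoidal AUC_0→3.75:
  [0→1]: (0.00+52.41)/2 × 1 = 26.205
  [1→1.25]: (52.41+56.20)/2 × 0.25 = 13.57625
  [1.25→2.25]: (56.20+57.78)/2 × 1 = 56.99
  [2.25→3.75]: (57.78+47.54)/2 × 1.5 = 78.99
  Sum = 175.76125 mcg/mL·h

AUC = 176 mcg/mL·h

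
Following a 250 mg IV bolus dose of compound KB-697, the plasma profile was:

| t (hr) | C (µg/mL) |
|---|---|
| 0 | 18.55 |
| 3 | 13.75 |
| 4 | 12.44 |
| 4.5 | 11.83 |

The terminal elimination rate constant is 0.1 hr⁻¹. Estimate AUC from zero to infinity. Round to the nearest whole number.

Trapezoidal AUC_0→4.5:
  [0→3]: (18.55+13.75)/2 × 3 = 48.45
  [3→4]: (13.75+12.44)/2 × 1 = 13.095
  [4→4.5]: (12.44+11.83)/2 × 0.5 = 6.0675
  Sum = 67.6125 µg/mL·hr
Extrapolated tail: C_last / k_e = 11.83 / 0.1 = 118.300
AUC_0→∞ = 67.6125 + 118.300 = 185.9125 µg/mL·hr

AUC = 186 µg/mL·hr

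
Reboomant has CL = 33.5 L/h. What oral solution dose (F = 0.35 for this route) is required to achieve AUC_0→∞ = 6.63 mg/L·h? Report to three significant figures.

Dose = CL × AUC_0→∞ / F
     = 33.5 × 6.63 / 0.35 = 634.586 mg

Dose = 635 mg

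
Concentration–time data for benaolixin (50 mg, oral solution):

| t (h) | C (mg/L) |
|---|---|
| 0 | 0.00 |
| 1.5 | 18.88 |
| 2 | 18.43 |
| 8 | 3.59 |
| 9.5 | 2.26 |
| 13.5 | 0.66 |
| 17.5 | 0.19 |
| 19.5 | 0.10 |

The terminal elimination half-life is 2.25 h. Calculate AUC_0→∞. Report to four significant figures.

Trapezoidal AUC_0→19.5:
  [0→1.5]: (0.00+18.88)/2 × 1.5 = 14.16
  [1.5→2]: (18.88+18.43)/2 × 0.5 = 9.3275
  [2→8]: (18.43+3.59)/2 × 6 = 66.06
  [8→9.5]: (3.59+2.26)/2 × 1.5 = 4.3875
  [9.5→13.5]: (2.26+0.66)/2 × 4 = 5.84
  [13.5→17.5]: (0.66+0.19)/2 × 4 = 1.7
  [17.5→19.5]: (0.19+0.10)/2 × 2 = 0.29
  Sum = 101.765 mg/L·h
k_e = ln2 / t½ = 0.693147 / 2.25 = 0.3081 h^-1
Extrapolated tail: C_last / k_e = 0.10 / 0.3081 = 0.325
AUC_0→∞ = 101.765 + 0.325 = 102.09 mg/L·h

AUC = 102.1 mg/L·h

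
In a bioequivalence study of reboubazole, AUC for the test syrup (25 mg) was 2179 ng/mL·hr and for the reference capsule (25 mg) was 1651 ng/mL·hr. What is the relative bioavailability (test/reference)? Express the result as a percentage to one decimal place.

F_rel = (AUC_test/D_test) / (AUC_ref/D_ref)
      = (2179/25) / (1651/25)
      = 87.16 / 66.04 = 1.3198 = 131.98%

F_rel = 132.0%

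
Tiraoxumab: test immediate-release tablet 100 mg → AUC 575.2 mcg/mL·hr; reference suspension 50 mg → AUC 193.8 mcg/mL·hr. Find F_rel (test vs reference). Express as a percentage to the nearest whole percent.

F_rel = (AUC_test/D_test) / (AUC_ref/D_ref)
      = (575.2/100) / (193.8/50)
      = 5.752 / 3.876 = 1.4840 = 148.40%

F_rel = 148%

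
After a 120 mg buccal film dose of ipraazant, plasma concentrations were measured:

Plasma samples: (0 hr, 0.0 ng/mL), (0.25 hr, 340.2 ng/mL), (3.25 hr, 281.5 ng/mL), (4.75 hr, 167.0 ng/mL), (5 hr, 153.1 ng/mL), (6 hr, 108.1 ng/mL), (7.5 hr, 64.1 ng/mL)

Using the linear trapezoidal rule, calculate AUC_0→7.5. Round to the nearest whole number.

Trapezoidal AUC_0→7.5:
  [0→0.25]: (0.0+340.2)/2 × 0.25 = 42.525
  [0.25→3.25]: (340.2+281.5)/2 × 3 = 932.55
  [3.25→4.75]: (281.5+167.0)/2 × 1.5 = 336.375
  [4.75→5]: (167.0+153.1)/2 × 0.25 = 40.0125
  [5→6]: (153.1+108.1)/2 × 1 = 130.6
  [6→7.5]: (108.1+64.1)/2 × 1.5 = 129.15
  Sum = 1611.2125 ng/mL·hr

AUC = 1611 ng/mL·hr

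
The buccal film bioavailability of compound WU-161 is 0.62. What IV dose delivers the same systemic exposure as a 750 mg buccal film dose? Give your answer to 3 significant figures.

Systemic exposure from an extravascular dose = F × D_ev, so the equivalent IV dose is F × D_ev.
D_iv = F × D_ev = 0.62 × 750 = 465 mg

D_iv = 465 mg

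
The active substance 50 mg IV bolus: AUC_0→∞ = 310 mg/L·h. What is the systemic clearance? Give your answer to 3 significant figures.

CL = Dose_iv / AUC_0→∞
   = 50 / 310 = 0.16129 L/h

CL = 0.161 L/h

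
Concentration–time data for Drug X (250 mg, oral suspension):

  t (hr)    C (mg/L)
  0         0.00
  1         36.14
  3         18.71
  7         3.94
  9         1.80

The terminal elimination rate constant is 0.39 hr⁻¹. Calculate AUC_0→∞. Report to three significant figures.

AUC = 129 mg/L·hr

Trapezoidal AUC_0→9:
  [0→1]: (0.00+36.14)/2 × 1 = 18.07
  [1→3]: (36.14+18.71)/2 × 2 = 54.85
  [3→7]: (18.71+3.94)/2 × 4 = 45.3
  [7→9]: (3.94+1.80)/2 × 2 = 5.74
  Sum = 123.96 mg/L·hr
Extrapolated tail: C_last / k_e = 1.80 / 0.39 = 4.615
AUC_0→∞ = 123.96 + 4.615 = 128.575 mg/L·hr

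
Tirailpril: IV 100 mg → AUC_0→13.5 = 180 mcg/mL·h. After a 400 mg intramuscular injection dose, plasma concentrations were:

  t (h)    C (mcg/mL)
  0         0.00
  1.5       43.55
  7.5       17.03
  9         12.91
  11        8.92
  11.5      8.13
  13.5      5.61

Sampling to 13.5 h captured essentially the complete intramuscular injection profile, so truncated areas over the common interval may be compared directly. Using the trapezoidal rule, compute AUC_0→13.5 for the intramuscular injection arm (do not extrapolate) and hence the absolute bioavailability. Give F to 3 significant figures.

Trapezoidal AUC_0→13.5 (intramuscular injection):
  [0→1.5]: (0.00+43.55)/2 × 1.5 = 32.6625
  [1.5→7.5]: (43.55+17.03)/2 × 6 = 181.74
  [7.5→9]: (17.03+12.91)/2 × 1.5 = 22.455
  [9→11]: (12.91+8.92)/2 × 2 = 21.83
  [11→11.5]: (8.92+8.13)/2 × 0.5 = 4.2625
  [11.5→13.5]: (8.13+5.61)/2 × 2 = 13.74
  Sum = 276.69 mcg/mL·h
F = (AUC_ev/D_ev)/(AUC_iv/D_iv) = (276.69/400)/(180/100) = 0.691725/1.8 = 0.3843

F = 0.384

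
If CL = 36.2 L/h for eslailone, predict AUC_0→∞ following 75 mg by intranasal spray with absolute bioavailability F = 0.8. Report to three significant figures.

AUC_0→∞ = F × Dose / CL
        = 0.8 × 75 / 36.2 = 1.65746 mg/L·h

AUC = 1.66 mg/L·h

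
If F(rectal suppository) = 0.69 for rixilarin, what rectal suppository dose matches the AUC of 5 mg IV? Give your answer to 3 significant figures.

D_rectal = 7.25 mg

For equal systemic exposure: F × D_ev = D_iv
D_ev = D_iv / F = 5 / 0.69 = 7.24638 mg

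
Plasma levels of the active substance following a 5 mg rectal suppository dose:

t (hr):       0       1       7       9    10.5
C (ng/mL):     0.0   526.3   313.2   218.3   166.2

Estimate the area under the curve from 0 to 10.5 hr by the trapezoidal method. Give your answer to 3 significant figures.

Trapezoidal AUC_0→10.5:
  [0→1]: (0.0+526.3)/2 × 1 = 263.15
  [1→7]: (526.3+313.2)/2 × 6 = 2518.5
  [7→9]: (313.2+218.3)/2 × 2 = 531.5
  [9→10.5]: (218.3+166.2)/2 × 1.5 = 288.375
  Sum = 3601.525 ng/mL·hr

AUC = 3600 ng/mL·hr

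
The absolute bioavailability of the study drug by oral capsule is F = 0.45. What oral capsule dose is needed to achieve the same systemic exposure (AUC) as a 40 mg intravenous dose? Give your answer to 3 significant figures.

D_oral = 88.9 mg

For equal systemic exposure: F × D_ev = D_iv
D_ev = D_iv / F = 40 / 0.45 = 88.8889 mg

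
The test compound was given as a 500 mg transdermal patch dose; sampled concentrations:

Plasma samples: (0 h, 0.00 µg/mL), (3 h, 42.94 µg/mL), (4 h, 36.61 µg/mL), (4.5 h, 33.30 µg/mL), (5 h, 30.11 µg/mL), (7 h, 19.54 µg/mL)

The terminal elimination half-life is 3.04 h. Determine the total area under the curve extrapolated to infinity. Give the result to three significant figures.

Trapezoidal AUC_0→7:
  [0→3]: (0.00+42.94)/2 × 3 = 64.41
  [3→4]: (42.94+36.61)/2 × 1 = 39.775
  [4→4.5]: (36.61+33.30)/2 × 0.5 = 17.4775
  [4.5→5]: (33.30+30.11)/2 × 0.5 = 15.8525
  [5→7]: (30.11+19.54)/2 × 2 = 49.65
  Sum = 187.165 µg/mL·h
k_e = ln2 / t½ = 0.693147 / 3.04 = 0.2280 h^-1
Extrapolated tail: C_last / k_e = 19.54 / 0.228 = 85.702
AUC_0→∞ = 187.165 + 85.702 = 272.867 µg/mL·h

AUC = 273 µg/mL·h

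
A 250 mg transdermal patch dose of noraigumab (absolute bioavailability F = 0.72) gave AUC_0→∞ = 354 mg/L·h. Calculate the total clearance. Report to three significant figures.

CL = 0.508 L/h

CL = F × Dose / AUC_0→∞
   = 0.72 × 250 / 354 = 0.508475 L/h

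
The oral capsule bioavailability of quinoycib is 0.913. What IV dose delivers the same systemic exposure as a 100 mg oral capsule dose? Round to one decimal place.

D_iv = 91.3 mg

Systemic exposure from an extravascular dose = F × D_ev, so the equivalent IV dose is F × D_ev.
D_iv = F × D_ev = 0.913 × 100 = 91.3 mg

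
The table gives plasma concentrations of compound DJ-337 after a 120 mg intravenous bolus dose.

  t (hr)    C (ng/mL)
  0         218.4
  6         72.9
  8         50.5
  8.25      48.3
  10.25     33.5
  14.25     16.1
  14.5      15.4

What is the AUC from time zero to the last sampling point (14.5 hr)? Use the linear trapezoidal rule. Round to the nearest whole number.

Trapezoidal AUC_0→14.5:
  [0→6]: (218.4+72.9)/2 × 6 = 873.9
  [6→8]: (72.9+50.5)/2 × 2 = 123.4
  [8→8.25]: (50.5+48.3)/2 × 0.25 = 12.35
  [8.25→10.25]: (48.3+33.5)/2 × 2 = 81.8
  [10.25→14.25]: (33.5+16.1)/2 × 4 = 99.2
  [14.25→14.5]: (16.1+15.4)/2 × 0.25 = 3.9375
  Sum = 1194.5875 ng/mL·hr

AUC = 1195 ng/mL·hr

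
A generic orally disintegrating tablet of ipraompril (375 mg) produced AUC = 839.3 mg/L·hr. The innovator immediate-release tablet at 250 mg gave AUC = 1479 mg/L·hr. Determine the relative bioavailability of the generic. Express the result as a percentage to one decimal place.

F_rel = (AUC_test/D_test) / (AUC_ref/D_ref)
      = (839.3/375) / (1479/250)
      = 2.23813 / 5.916 = 0.3783 = 37.83%

F_rel = 37.8%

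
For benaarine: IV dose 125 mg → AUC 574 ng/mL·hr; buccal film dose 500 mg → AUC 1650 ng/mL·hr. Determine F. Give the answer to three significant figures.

F = (AUC_ev / D_ev) / (AUC_iv / D_iv)
  = (1650/500) / (574/125)
  = 3.3 / 4.592 = 0.7186

F = 0.719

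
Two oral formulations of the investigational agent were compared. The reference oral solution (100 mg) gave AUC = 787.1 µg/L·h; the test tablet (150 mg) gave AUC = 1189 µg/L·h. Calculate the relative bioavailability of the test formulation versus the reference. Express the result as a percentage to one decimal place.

F_rel = 100.7%

F_rel = (AUC_test/D_test) / (AUC_ref/D_ref)
      = (1189/150) / (787.1/100)
      = 7.92667 / 7.871 = 1.0071 = 100.71%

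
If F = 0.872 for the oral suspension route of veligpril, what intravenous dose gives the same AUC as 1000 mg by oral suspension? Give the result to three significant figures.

Systemic exposure from an extravascular dose = F × D_ev, so the equivalent IV dose is F × D_ev.
D_iv = F × D_ev = 0.872 × 1000 = 872 mg

D_iv = 872 mg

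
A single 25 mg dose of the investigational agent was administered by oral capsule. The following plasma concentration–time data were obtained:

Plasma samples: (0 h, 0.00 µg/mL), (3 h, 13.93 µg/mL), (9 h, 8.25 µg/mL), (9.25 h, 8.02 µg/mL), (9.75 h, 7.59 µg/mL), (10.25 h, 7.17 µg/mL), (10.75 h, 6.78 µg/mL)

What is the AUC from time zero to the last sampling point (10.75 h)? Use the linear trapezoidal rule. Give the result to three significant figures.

AUC = 101 µg/mL·h

Trapezoidal AUC_0→10.75:
  [0→3]: (0.00+13.93)/2 × 3 = 20.895
  [3→9]: (13.93+8.25)/2 × 6 = 66.54
  [9→9.25]: (8.25+8.02)/2 × 0.25 = 2.03375
  [9.25→9.75]: (8.02+7.59)/2 × 0.5 = 3.9025
  [9.75→10.25]: (7.59+7.17)/2 × 0.5 = 3.69
  [10.25→10.75]: (7.17+6.78)/2 × 0.5 = 3.4875
  Sum = 100.54875 µg/mL·h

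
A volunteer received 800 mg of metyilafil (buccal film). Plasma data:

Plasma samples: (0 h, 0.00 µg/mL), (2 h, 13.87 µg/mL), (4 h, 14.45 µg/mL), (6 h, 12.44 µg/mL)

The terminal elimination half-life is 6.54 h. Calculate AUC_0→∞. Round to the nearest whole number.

AUC = 186 µg/mL·h

Trapezoidal AUC_0→6:
  [0→2]: (0.00+13.87)/2 × 2 = 13.87
  [2→4]: (13.87+14.45)/2 × 2 = 28.32
  [4→6]: (14.45+12.44)/2 × 2 = 26.89
  Sum = 69.08 µg/mL·h
k_e = ln2 / t½ = 0.693147 / 6.54 = 0.1060 h^-1
Extrapolated tail: C_last / k_e = 12.44 / 0.106 = 117.358
AUC_0→∞ = 69.08 + 117.358 = 186.438 µg/mL·h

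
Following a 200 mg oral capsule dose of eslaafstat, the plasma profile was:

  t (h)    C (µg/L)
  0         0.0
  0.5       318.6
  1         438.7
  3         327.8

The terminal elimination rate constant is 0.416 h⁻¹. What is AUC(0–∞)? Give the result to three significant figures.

AUC = 1820 µg/L·h

Trapezoidal AUC_0→3:
  [0→0.5]: (0.0+318.6)/2 × 0.5 = 79.65
  [0.5→1]: (318.6+438.7)/2 × 0.5 = 189.325
  [1→3]: (438.7+327.8)/2 × 2 = 766.5
  Sum = 1035.475 µg/L·h
Extrapolated tail: C_last / k_e = 327.8 / 0.416 = 787.981
AUC_0→∞ = 1035.475 + 787.981 = 1823.456 µg/L·h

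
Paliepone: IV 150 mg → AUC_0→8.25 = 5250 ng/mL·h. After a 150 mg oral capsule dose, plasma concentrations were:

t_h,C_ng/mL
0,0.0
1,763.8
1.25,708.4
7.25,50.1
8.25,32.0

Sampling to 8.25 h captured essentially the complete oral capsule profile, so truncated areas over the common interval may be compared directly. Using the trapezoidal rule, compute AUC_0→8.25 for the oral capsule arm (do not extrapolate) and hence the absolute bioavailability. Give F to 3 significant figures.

Trapezoidal AUC_0→8.25 (oral capsule):
  [0→1]: (0.0+763.8)/2 × 1 = 381.9
  [1→1.25]: (763.8+708.4)/2 × 0.25 = 184.025
  [1.25→7.25]: (708.4+50.1)/2 × 6 = 2275.5
  [7.25→8.25]: (50.1+32.0)/2 × 1 = 41.05
  Sum = 2882.475 ng/mL·h
F = (AUC_ev/D_ev)/(AUC_iv/D_iv) = (2882.475/150)/(5250/150) = 19.2165/35 = 0.5490

F = 0.549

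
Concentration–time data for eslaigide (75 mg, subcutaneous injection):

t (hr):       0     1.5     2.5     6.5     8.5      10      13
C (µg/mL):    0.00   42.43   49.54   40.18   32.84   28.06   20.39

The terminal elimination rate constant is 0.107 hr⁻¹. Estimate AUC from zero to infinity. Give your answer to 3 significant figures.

Trapezoidal AUC_0→13:
  [0→1.5]: (0.00+42.43)/2 × 1.5 = 31.8225
  [1.5→2.5]: (42.43+49.54)/2 × 1 = 45.985
  [2.5→6.5]: (49.54+40.18)/2 × 4 = 179.44
  [6.5→8.5]: (40.18+32.84)/2 × 2 = 73.02
  [8.5→10]: (32.84+28.06)/2 × 1.5 = 45.675
  [10→13]: (28.06+20.39)/2 × 3 = 72.675
  Sum = 448.6175 µg/mL·hr
Extrapolated tail: C_last / k_e = 20.39 / 0.107 = 190.561
AUC_0→∞ = 448.6175 + 190.561 = 639.1785 µg/mL·hr

AUC = 639 µg/mL·hr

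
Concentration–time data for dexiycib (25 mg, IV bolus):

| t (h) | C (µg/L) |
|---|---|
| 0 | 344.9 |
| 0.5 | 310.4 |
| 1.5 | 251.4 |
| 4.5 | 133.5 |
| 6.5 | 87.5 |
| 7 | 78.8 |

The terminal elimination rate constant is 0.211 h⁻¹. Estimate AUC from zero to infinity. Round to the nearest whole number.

AUC = 1658 µg/L·h

Trapezoidal AUC_0→7:
  [0→0.5]: (344.9+310.4)/2 × 0.5 = 163.825
  [0.5→1.5]: (310.4+251.4)/2 × 1 = 280.9
  [1.5→4.5]: (251.4+133.5)/2 × 3 = 577.35
  [4.5→6.5]: (133.5+87.5)/2 × 2 = 221.0
  [6.5→7]: (87.5+78.8)/2 × 0.5 = 41.575
  Sum = 1284.65 µg/L·h
Extrapolated tail: C_last / k_e = 78.8 / 0.211 = 373.460
AUC_0→∞ = 1284.65 + 373.460 = 1658.11 µg/L·h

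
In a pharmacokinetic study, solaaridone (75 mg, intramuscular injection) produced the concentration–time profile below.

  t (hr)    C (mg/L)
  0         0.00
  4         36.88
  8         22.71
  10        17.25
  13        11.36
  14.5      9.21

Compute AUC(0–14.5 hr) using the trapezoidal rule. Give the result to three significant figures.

AUC = 291 mg/L·hr

Trapezoidal AUC_0→14.5:
  [0→4]: (0.00+36.88)/2 × 4 = 73.76
  [4→8]: (36.88+22.71)/2 × 4 = 119.18
  [8→10]: (22.71+17.25)/2 × 2 = 39.96
  [10→13]: (17.25+11.36)/2 × 3 = 42.915
  [13→14.5]: (11.36+9.21)/2 × 1.5 = 15.4275
  Sum = 291.2425 mg/L·hr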